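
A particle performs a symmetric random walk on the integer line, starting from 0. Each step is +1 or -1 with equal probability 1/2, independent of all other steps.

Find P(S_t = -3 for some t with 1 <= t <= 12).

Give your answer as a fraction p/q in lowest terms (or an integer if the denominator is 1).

Count via complement. Let g(t,s) = #length-t paths at position s with S_1..S_t all ≠ -3.
g(t,s) = g(t-1,s-1) + g(t-1,s+1) for s ≠ -3; g(t,-3) = 0.
t=0: g(0,0)=1
t=1: g(1,-1)=1 g(1,1)=1
t=2: g(2,-2)=1 g(2,0)=2 g(2,2)=1
t=3: g(3,-1)=3 g(3,1)=3 g(3,3)=1
t=4: g(4,-2)=3 g(4,0)=6 g(4,2)=4 g(4,4)=1
t=5: g(5,-1)=9 g(5,1)=10 g(5,3)=5 g(5,5)=1
t=6: g(6,-2)=9 g(6,0)=19 g(6,2)=15 g(6,4)=6 g(6,6)=1
t=7: g(7,-1)=28 g(7,1)=34 g(7,3)=21 g(7,5)=7 g(7,7)=1
t=8: g(8,-2)=28 g(8,0)=62 g(8,2)=55 g(8,4)=28 g(8,6)=8 g(8,8)=1
t=9: g(9,-1)=90 g(9,1)=117 g(9,3)=83 g(9,5)=36 g(9,7)=9 g(9,9)=1
t=10: g(10,-2)=90 g(10,0)=207 g(10,2)=200 g(10,4)=119 g(10,6)=45 g(10,8)=10 g(10,10)=1
t=11: g(11,-1)=297 g(11,1)=407 g(11,3)=319 g(11,5)=164 g(11,7)=55 g(11,9)=11 g(11,11)=1
t=12: g(12,-2)=297 g(12,0)=704 g(12,2)=726 g(12,4)=483 g(12,6)=219 g(12,8)=66 g(12,10)=12 g(12,12)=1
Paths never hitting -3: Σ_s g(12,s) = 2508
Paths hitting -3: 2^12 - 2508 = 1588
P = 1588/4096 = 397/1024

Answer: 397/1024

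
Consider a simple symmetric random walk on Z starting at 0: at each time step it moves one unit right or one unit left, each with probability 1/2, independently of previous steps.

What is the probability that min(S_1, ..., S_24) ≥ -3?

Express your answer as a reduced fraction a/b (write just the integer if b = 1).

Let f(t,s) = #length-t paths at position s with S_1..S_t all ≥ -3.
f(t,s) = f(t-1,s-1) + f(t-1,s+1) for s ≥ -3; f(t,s) = 0 for s < -3.
t=0: f(0,0)=1
t=1: f(1,-1)=1 f(1,1)=1
t=2: f(2,-2)=1 f(2,0)=2 f(2,2)=1
t=3: f(3,-3)=1 f(3,-1)=3 f(3,1)=3 f(3,3)=1
t=4: f(4,-2)=4 f(4,0)=6 f(4,2)=4 f(4,4)=1
t=5: f(5,-3)=4 f(5,-1)=10 f(5,1)=10 f(5,3)=5 f(5,5)=1
t=6: f(6,-2)=14 f(6,0)=20 f(6,2)=15 f(6,4)=6 f(6,6)=1
t=7: f(7,-3)=14 f(7,-1)=34 f(7,1)=35 f(7,3)=21 f(7,5)=7 f(7,7)=1
t=8: f(8,-2)=48 f(8,0)=69 f(8,2)=56 f(8,4)=28 f(8,6)=8 f(8,8)=1
t=9: f(9,-3)=48 f(9,-1)=117 f(9,1)=125 f(9,3)=84 f(9,5)=36 f(9,7)=9 f(9,9)=1
t=10: f(10,-2)=165 f(10,0)=242 f(10,2)=209 f(10,4)=120 f(10,6)=45 f(10,8)=10 f(10,10)=1
t=11: f(11,-3)=165 f(11,-1)=407 f(11,1)=451 f(11,3)=329 f(11,5)=165 f(11,7)=55 f(11,9)=11 f(11,11)=1
t=12: f(12,-2)=572 f(12,0)=858 f(12,2)=780 f(12,4)=494 f(12,6)=220 f(12,8)=66 f(12,10)=12 f(12,12)=1
t=13: f(13,-3)=572 f(13,-1)=1430 f(13,1)=1638 f(13,3)=1274 f(13,5)=714 f(13,7)=286 f(13,9)=78 f(13,11)=13 f(13,13)=1
t=14: f(14,-2)=2002 f(14,0)=3068 f(14,2)=2912 f(14,4)=1988 f(14,6)=1000 f(14,8)=364 f(14,10)=91 f(14,12)=14 f(14,14)=1
t=15: f(15,-3)=2002 f(15,-1)=5070 f(15,1)=5980 f(15,3)=4900 f(15,5)=2988 f(15,7)=1364 f(15,9)=455 f(15,11)=105 f(15,13)=15 f(15,15)=1
t=16: f(16,-2)=7072 f(16,0)=11050 f(16,2)=10880 f(16,4)=7888 f(16,6)=4352 f(16,8)=1819 f(16,10)=560 f(16,12)=120 f(16,14)=16 f(16,16)=1
t=17: f(17,-3)=7072 f(17,-1)=18122 f(17,1)=21930 f(17,3)=18768 f(17,5)=12240 f(17,7)=6171 f(17,9)=2379 f(17,11)=680 f(17,13)=136 f(17,15)=17 f(17,17)=1
t=18: f(18,-2)=25194 f(18,0)=40052 f(18,2)=40698 f(18,4)=31008 f(18,6)=18411 f(18,8)=8550 f(18,10)=3059 f(18,12)=816 f(18,14)=153 f(18,16)=18 f(18,18)=1
t=19: f(19,-3)=25194 f(19,-1)=65246 f(19,1)=80750 f(19,3)=71706 f(19,5)=49419 f(19,7)=26961 f(19,9)=11609 f(19,11)=3875 f(19,13)=969 f(19,15)=171 f(19,17)=19 f(19,19)=1
t=20: f(20,-2)=90440 f(20,0)=145996 f(20,2)=152456 f(20,4)=121125 f(20,6)=76380 f(20,8)=38570 f(20,10)=15484 f(20,12)=4844 f(20,14)=1140 f(20,16)=190 f(20,18)=20 f(20,20)=1
t=21: f(21,-3)=90440 f(21,-1)=236436 f(21,1)=298452 f(21,3)=273581 f(21,5)=197505 f(21,7)=114950 f(21,9)=54054 f(21,11)=20328 f(21,13)=5984 f(21,15)=1330 f(21,17)=210 f(21,19)=21 f(21,21)=1
t=22: f(22,-2)=326876 f(22,0)=534888 f(22,2)=572033 f(22,4)=471086 f(22,6)=312455 f(22,8)=169004 f(22,10)=74382 f(22,12)=26312 f(22,14)=7314 f(22,16)=1540 f(22,18)=231 f(22,20)=22 f(22,22)=1
t=23: f(23,-3)=326876 f(23,-1)=861764 f(23,1)=1106921 f(23,3)=1043119 f(23,5)=783541 f(23,7)=481459 f(23,9)=243386 f(23,11)=100694 f(23,13)=33626 f(23,15)=8854 f(23,17)=1771 f(23,19)=253 f(23,21)=23 f(23,23)=1
t=24: f(24,-2)=1188640 f(24,0)=1968685 f(24,2)=2150040 f(24,4)=1826660 f(24,6)=1265000 f(24,8)=724845 f(24,10)=344080 f(24,12)=134320 f(24,14)=42480 f(24,16)=10625 f(24,18)=2024 f(24,20)=276 f(24,22)=24 f(24,24)=1
Σ_s f(24,s) = 9657700
P = 9657700/16777216 = 2414425/4194304

Answer: 2414425/4194304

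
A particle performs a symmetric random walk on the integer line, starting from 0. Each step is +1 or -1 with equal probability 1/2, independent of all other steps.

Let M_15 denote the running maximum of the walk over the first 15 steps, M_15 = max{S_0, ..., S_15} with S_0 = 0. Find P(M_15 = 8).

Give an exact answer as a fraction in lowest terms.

Let M_15 = max(S_0,...,S_15). Use the reflection principle: for j ≥ 1, #{paths with M_15 ≥ j} = #{S_15 ≥ j} + #{S_15 ≥ j+1}.
By reflection, #{M_15 ≥ 8} = #{S_15 ≥ 8} + #{S_15 ≥ 9} = 576 + 576 = 1152.
#{M_15 ≥ 9} = #{S_15 ≥ 9} + #{S_15 ≥ 10} = 576 + 121 = 697.
#{M_15 = 8} = 1152 - 697 = 455.
P(M_15 = 8) = 455/32768 = 455/32768

Answer: 455/32768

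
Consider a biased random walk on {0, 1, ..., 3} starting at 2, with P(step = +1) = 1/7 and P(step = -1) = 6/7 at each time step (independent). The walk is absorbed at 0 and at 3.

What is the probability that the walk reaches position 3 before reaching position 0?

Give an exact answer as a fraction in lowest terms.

Biased walk: p = 1/7, q = 6/7, r = q/p = 6
Gambler's ruin: P(hit 3 before 0 | start at 2) = (1 - r^a)/(1 - r^N)
r^2 = 36; r^3 = 216
P = (1 - 36) / (1 - 216) = -35 / -215 = 7/43

Answer: 7/43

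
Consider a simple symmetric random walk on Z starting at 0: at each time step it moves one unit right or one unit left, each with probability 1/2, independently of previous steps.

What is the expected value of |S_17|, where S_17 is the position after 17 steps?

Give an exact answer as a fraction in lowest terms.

S_17 takes values m ≡ 1 (mod 2) with |m| ≤ 17; P(S_17=m) = C(17,(17+m)/2)/2^17.
Total paths: 2^17 = 131072
Distribution: P(S=-17)=1/131072, P(S=-15)=17/131072, P(S=-13)=136/131072, P(S=-11)=680/131072, P(S=-9)=2380/131072, P(S=-7)=6188/131072, P(S=-5)=12376/131072, P(S=-3)=19448/131072, P(S=-1)=24310/131072, P(S=1)=24310/131072, P(S=3)=19448/131072, P(S=5)=12376/131072, P(S=7)=6188/131072, P(S=9)=2380/131072, P(S=11)=680/131072, P(S=13)=136/131072, P(S=15)=17/131072, P(S=17)=1/131072
E[|S_17|] = Σ_m |m|·P(S_17=m) = 437580/131072 = 109395/32768

Answer: 109395/32768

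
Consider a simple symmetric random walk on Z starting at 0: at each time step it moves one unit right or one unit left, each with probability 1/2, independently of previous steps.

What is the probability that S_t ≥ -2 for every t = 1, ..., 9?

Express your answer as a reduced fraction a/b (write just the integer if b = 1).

Let f(t,s) = #length-t paths at position s with S_1..S_t all ≥ -2.
f(t,s) = f(t-1,s-1) + f(t-1,s+1) for s ≥ -2; f(t,s) = 0 for s < -2.
t=0: f(0,0)=1
t=1: f(1,-1)=1 f(1,1)=1
t=2: f(2,-2)=1 f(2,0)=2 f(2,2)=1
t=3: f(3,-1)=3 f(3,1)=3 f(3,3)=1
t=4: f(4,-2)=3 f(4,0)=6 f(4,2)=4 f(4,4)=1
t=5: f(5,-1)=9 f(5,1)=10 f(5,3)=5 f(5,5)=1
t=6: f(6,-2)=9 f(6,0)=19 f(6,2)=15 f(6,4)=6 f(6,6)=1
t=7: f(7,-1)=28 f(7,1)=34 f(7,3)=21 f(7,5)=7 f(7,7)=1
t=8: f(8,-2)=28 f(8,0)=62 f(8,2)=55 f(8,4)=28 f(8,6)=8 f(8,8)=1
t=9: f(9,-1)=90 f(9,1)=117 f(9,3)=83 f(9,5)=36 f(9,7)=9 f(9,9)=1
Σ_s f(9,s) = 336
P = 336/512 = 21/32

Answer: 21/32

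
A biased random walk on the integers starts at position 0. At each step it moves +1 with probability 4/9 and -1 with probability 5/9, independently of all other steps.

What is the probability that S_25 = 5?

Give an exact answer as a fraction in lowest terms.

Answer: 34275432857600000000000/717897987691852588770249

Derivation:
To reach position 5 after 25 steps: need 15 steps of +1 and 10 steps of -1.
Number of such sequences: C(25,15) = 3268760
Each has probability (4/9)^15 · (5/9)^10 = 10485760000000000/717897987691852588770249
P = 3268760 · 10485760000000000/717897987691852588770249 = 34275432857600000000000/717897987691852588770249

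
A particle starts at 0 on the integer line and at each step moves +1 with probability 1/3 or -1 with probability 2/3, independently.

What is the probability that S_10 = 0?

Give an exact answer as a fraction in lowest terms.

Answer: 896/6561

Derivation:
To be at 0 after 10 steps: need exactly 5 steps of +1 and 5 of -1.
Number of such sequences: C(10,5) = 252
Each has probability (1/3)^5 · (2/3)^5 = 32/59049
P = 252 · 32/59049 = 896/6561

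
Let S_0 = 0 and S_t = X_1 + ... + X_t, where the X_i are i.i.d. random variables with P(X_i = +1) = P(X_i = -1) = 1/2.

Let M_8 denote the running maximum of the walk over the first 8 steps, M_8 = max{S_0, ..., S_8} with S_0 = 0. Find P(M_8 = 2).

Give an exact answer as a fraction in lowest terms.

Answer: 7/32

Derivation:
Let M_8 = max(S_0,...,S_8). Use the reflection principle: for j ≥ 1, #{paths with M_8 ≥ j} = #{S_8 ≥ j} + #{S_8 ≥ j+1}.
By reflection, #{M_8 ≥ 2} = #{S_8 ≥ 2} + #{S_8 ≥ 3} = 93 + 37 = 130.
#{M_8 ≥ 3} = #{S_8 ≥ 3} + #{S_8 ≥ 4} = 37 + 37 = 74.
#{M_8 = 2} = 130 - 74 = 56.
P(M_8 = 2) = 56/256 = 7/32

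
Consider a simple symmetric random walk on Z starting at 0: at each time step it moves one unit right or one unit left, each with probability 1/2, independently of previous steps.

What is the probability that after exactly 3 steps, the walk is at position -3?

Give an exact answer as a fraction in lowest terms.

To reach position -3 after 3 steps: need 0 steps of +1 and 3 of -1.
Favorable paths: C(3,0) = 1
Total paths: 2^3 = 8
P = 1/8 = 1/8

Answer: 1/8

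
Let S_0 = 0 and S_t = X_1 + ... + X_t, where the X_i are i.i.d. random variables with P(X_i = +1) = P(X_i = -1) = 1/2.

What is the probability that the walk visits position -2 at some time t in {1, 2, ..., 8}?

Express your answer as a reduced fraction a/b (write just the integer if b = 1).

Count via complement. Let g(t,s) = #length-t paths at position s with S_1..S_t all ≠ -2.
g(t,s) = g(t-1,s-1) + g(t-1,s+1) for s ≠ -2; g(t,-2) = 0.
t=0: g(0,0)=1
t=1: g(1,-1)=1 g(1,1)=1
t=2: g(2,0)=2 g(2,2)=1
t=3: g(3,-1)=2 g(3,1)=3 g(3,3)=1
t=4: g(4,0)=5 g(4,2)=4 g(4,4)=1
t=5: g(5,-1)=5 g(5,1)=9 g(5,3)=5 g(5,5)=1
t=6: g(6,0)=14 g(6,2)=14 g(6,4)=6 g(6,6)=1
t=7: g(7,-1)=14 g(7,1)=28 g(7,3)=20 g(7,5)=7 g(7,7)=1
t=8: g(8,0)=42 g(8,2)=48 g(8,4)=27 g(8,6)=8 g(8,8)=1
Paths never hitting -2: Σ_s g(8,s) = 126
Paths hitting -2: 2^8 - 126 = 130
P = 130/256 = 65/128

Answer: 65/128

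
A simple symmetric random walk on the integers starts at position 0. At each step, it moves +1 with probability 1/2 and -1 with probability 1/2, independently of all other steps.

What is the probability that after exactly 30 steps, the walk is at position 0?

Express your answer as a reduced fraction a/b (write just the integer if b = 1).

Answer: 9694845/67108864

Derivation:
To return to 0 after 30 steps: need exactly 15 steps of +1 and 15 of -1.
Favorable paths: C(30,15) = 155117520
Total paths: 2^30 = 1073741824
P = 155117520/1073741824 = 9694845/67108864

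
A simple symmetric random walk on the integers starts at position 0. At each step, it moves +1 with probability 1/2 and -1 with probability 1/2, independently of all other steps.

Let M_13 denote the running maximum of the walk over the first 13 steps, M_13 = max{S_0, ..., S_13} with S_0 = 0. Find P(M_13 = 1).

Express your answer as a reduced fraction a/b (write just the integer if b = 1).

Let M_13 = max(S_0,...,S_13). Use the reflection principle: for j ≥ 1, #{paths with M_13 ≥ j} = #{S_13 ≥ j} + #{S_13 ≥ j+1}.
By reflection, #{M_13 ≥ 1} = #{S_13 ≥ 1} + #{S_13 ≥ 2} = 4096 + 2380 = 6476.
#{M_13 ≥ 2} = #{S_13 ≥ 2} + #{S_13 ≥ 3} = 2380 + 2380 = 4760.
#{M_13 = 1} = 6476 - 4760 = 1716.
P(M_13 = 1) = 1716/8192 = 429/2048

Answer: 429/2048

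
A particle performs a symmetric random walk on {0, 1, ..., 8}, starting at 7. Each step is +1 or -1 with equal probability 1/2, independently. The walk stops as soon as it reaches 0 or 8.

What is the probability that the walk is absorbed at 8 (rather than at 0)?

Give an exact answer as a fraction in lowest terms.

Answer: 7/8

Derivation:
Symmetric walk (p = 1/2): the harmonic-function argument gives P(hit 8 before 0 | start at 7) = a/N.
P = 7/8 = 7/8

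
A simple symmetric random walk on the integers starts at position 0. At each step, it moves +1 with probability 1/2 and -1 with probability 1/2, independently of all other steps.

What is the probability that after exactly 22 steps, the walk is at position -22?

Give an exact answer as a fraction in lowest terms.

To reach position -22 after 22 steps: need 0 steps of +1 and 22 of -1.
Favorable paths: C(22,0) = 1
Total paths: 2^22 = 4194304
P = 1/4194304 = 1/4194304

Answer: 1/4194304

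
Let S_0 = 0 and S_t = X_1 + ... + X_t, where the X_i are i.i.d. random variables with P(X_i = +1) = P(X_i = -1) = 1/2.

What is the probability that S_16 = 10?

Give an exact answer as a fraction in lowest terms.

To reach position 10 after 16 steps: need 13 steps of +1 and 3 of -1.
Favorable paths: C(16,13) = 560
Total paths: 2^16 = 65536
P = 560/65536 = 35/4096

Answer: 35/4096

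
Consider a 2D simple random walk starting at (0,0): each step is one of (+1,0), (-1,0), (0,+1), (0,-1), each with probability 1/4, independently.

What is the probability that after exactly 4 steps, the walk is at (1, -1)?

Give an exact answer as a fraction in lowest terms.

Answer: 3/32

Derivation:
Let h be the number of horizontal steps (so 4-h are vertical). To end at (1,-1) need (h+1)/2 right-steps and ((4-h)-1)/2 up-steps.
Sum over h with 1 ≤ h ≤ 3, h ≡ 1 (mod 2), 4-h ≡ 1 (mod 2):
h=1: C(4,1)·C(1,1)·C(3,1) = 4·1·3 = 12
h=3: C(4,3)·C(3,2)·C(1,0) = 4·3·1 = 12
Total favorable: 24
Total paths: 4^4 = 256
P = 24/256 = 3/32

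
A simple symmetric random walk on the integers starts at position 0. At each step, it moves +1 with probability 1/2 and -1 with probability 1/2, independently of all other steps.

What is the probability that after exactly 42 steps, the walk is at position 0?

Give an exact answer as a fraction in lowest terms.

Answer: 67282234305/549755813888

Derivation:
To return to 0 after 42 steps: need exactly 21 steps of +1 and 21 of -1.
Favorable paths: C(42,21) = 538257874440
Total paths: 2^42 = 4398046511104
P = 538257874440/4398046511104 = 67282234305/549755813888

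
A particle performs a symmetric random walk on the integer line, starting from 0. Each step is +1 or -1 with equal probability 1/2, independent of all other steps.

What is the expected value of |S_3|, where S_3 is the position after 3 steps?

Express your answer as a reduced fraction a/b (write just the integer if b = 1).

Answer: 3/2

Derivation:
S_3 takes values m ≡ 1 (mod 2) with |m| ≤ 3; P(S_3=m) = C(3,(3+m)/2)/2^3.
Total paths: 2^3 = 8
Distribution: P(S=-3)=1/8, P(S=-1)=3/8, P(S=1)=3/8, P(S=3)=1/8
E[|S_3|] = Σ_m |m|·P(S_3=m) = 12/8 = 3/2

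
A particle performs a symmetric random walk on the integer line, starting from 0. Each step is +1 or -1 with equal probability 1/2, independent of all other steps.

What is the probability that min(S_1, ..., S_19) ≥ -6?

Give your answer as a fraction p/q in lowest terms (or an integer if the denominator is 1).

Let f(t,s) = #length-t paths at position s with S_1..S_t all ≥ -6.
f(t,s) = f(t-1,s-1) + f(t-1,s+1) for s ≥ -6; f(t,s) = 0 for s < -6.
t=0: f(0,0)=1
t=1: f(1,-1)=1 f(1,1)=1
t=2: f(2,-2)=1 f(2,0)=2 f(2,2)=1
t=3: f(3,-3)=1 f(3,-1)=3 f(3,1)=3 f(3,3)=1
t=4: f(4,-4)=1 f(4,-2)=4 f(4,0)=6 f(4,2)=4 f(4,4)=1
t=5: f(5,-5)=1 f(5,-3)=5 f(5,-1)=10 f(5,1)=10 f(5,3)=5 f(5,5)=1
t=6: f(6,-6)=1 f(6,-4)=6 f(6,-2)=15 f(6,0)=20 f(6,2)=15 f(6,4)=6 f(6,6)=1
t=7: f(7,-5)=7 f(7,-3)=21 f(7,-1)=35 f(7,1)=35 f(7,3)=21 f(7,5)=7 f(7,7)=1
t=8: f(8,-6)=7 f(8,-4)=28 f(8,-2)=56 f(8,0)=70 f(8,2)=56 f(8,4)=28 f(8,6)=8 f(8,8)=1
t=9: f(9,-5)=35 f(9,-3)=84 f(9,-1)=126 f(9,1)=126 f(9,3)=84 f(9,5)=36 f(9,7)=9 f(9,9)=1
t=10: f(10,-6)=35 f(10,-4)=119 f(10,-2)=210 f(10,0)=252 f(10,2)=210 f(10,4)=120 f(10,6)=45 f(10,8)=10 f(10,10)=1
t=11: f(11,-5)=154 f(11,-3)=329 f(11,-1)=462 f(11,1)=462 f(11,3)=330 f(11,5)=165 f(11,7)=55 f(11,9)=11 f(11,11)=1
t=12: f(12,-6)=154 f(12,-4)=483 f(12,-2)=791 f(12,0)=924 f(12,2)=792 f(12,4)=495 f(12,6)=220 f(12,8)=66 f(12,10)=12 f(12,12)=1
t=13: f(13,-5)=637 f(13,-3)=1274 f(13,-1)=1715 f(13,1)=1716 f(13,3)=1287 f(13,5)=715 f(13,7)=286 f(13,9)=78 f(13,11)=13 f(13,13)=1
t=14: f(14,-6)=637 f(14,-4)=1911 f(14,-2)=2989 f(14,0)=3431 f(14,2)=3003 f(14,4)=2002 f(14,6)=1001 f(14,8)=364 f(14,10)=91 f(14,12)=14 f(14,14)=1
t=15: f(15,-5)=2548 f(15,-3)=4900 f(15,-1)=6420 f(15,1)=6434 f(15,3)=5005 f(15,5)=3003 f(15,7)=1365 f(15,9)=455 f(15,11)=105 f(15,13)=15 f(15,15)=1
t=16: f(16,-6)=2548 f(16,-4)=7448 f(16,-2)=11320 f(16,0)=12854 f(16,2)=11439 f(16,4)=8008 f(16,6)=4368 f(16,8)=1820 f(16,10)=560 f(16,12)=120 f(16,14)=16 f(16,16)=1
t=17: f(17,-5)=9996 f(17,-3)=18768 f(17,-1)=24174 f(17,1)=24293 f(17,3)=19447 f(17,5)=12376 f(17,7)=6188 f(17,9)=2380 f(17,11)=680 f(17,13)=136 f(17,15)=17 f(17,17)=1
t=18: f(18,-6)=9996 f(18,-4)=28764 f(18,-2)=42942 f(18,0)=48467 f(18,2)=43740 f(18,4)=31823 f(18,6)=18564 f(18,8)=8568 f(18,10)=3060 f(18,12)=816 f(18,14)=153 f(18,16)=18 f(18,18)=1
t=19: f(19,-5)=38760 f(19,-3)=71706 f(19,-1)=91409 f(19,1)=92207 f(19,3)=75563 f(19,5)=50387 f(19,7)=27132 f(19,9)=11628 f(19,11)=3876 f(19,13)=969 f(19,15)=171 f(19,17)=19 f(19,19)=1
Σ_s f(19,s) = 463828
P = 463828/524288 = 115957/131072

Answer: 115957/131072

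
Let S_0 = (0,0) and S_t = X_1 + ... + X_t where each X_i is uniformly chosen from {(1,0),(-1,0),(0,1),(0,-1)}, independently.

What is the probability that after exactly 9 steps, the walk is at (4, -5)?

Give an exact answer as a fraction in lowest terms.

Let h be the number of horizontal steps (so 9-h are vertical). To end at (4,-5) need (h+4)/2 right-steps and ((9-h)-5)/2 up-steps.
Sum over h with 4 ≤ h ≤ 4, h ≡ 0 (mod 2), 9-h ≡ 1 (mod 2):
h=4: C(9,4)·C(4,4)·C(5,0) = 126·1·1 = 126
Total favorable: 126
Total paths: 4^9 = 262144
P = 126/262144 = 63/131072

Answer: 63/131072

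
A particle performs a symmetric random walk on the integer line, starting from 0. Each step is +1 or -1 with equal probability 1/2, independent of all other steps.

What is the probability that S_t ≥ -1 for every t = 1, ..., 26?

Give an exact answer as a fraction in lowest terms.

Answer: 5014575/16777216

Derivation:
Let f(t,s) = #length-t paths at position s with S_1..S_t all ≥ -1.
f(t,s) = f(t-1,s-1) + f(t-1,s+1) for s ≥ -1; f(t,s) = 0 for s < -1.
t=0: f(0,0)=1
t=1: f(1,-1)=1 f(1,1)=1
t=2: f(2,0)=2 f(2,2)=1
t=3: f(3,-1)=2 f(3,1)=3 f(3,3)=1
t=4: f(4,0)=5 f(4,2)=4 f(4,4)=1
t=5: f(5,-1)=5 f(5,1)=9 f(5,3)=5 f(5,5)=1
t=6: f(6,0)=14 f(6,2)=14 f(6,4)=6 f(6,6)=1
t=7: f(7,-1)=14 f(7,1)=28 f(7,3)=20 f(7,5)=7 f(7,7)=1
t=8: f(8,0)=42 f(8,2)=48 f(8,4)=27 f(8,6)=8 f(8,8)=1
t=9: f(9,-1)=42 f(9,1)=90 f(9,3)=75 f(9,5)=35 f(9,7)=9 f(9,9)=1
t=10: f(10,0)=132 f(10,2)=165 f(10,4)=110 f(10,6)=44 f(10,8)=10 f(10,10)=1
t=11: f(11,-1)=132 f(11,1)=297 f(11,3)=275 f(11,5)=154 f(11,7)=54 f(11,9)=11 f(11,11)=1
t=12: f(12,0)=429 f(12,2)=572 f(12,4)=429 f(12,6)=208 f(12,8)=65 f(12,10)=12 f(12,12)=1
t=13: f(13,-1)=429 f(13,1)=1001 f(13,3)=1001 f(13,5)=637 f(13,7)=273 f(13,9)=77 f(13,11)=13 f(13,13)=1
t=14: f(14,0)=1430 f(14,2)=2002 f(14,4)=1638 f(14,6)=910 f(14,8)=350 f(14,10)=90 f(14,12)=14 f(14,14)=1
t=15: f(15,-1)=1430 f(15,1)=3432 f(15,3)=3640 f(15,5)=2548 f(15,7)=1260 f(15,9)=440 f(15,11)=104 f(15,13)=15 f(15,15)=1
t=16: f(16,0)=4862 f(16,2)=7072 f(16,4)=6188 f(16,6)=3808 f(16,8)=1700 f(16,10)=544 f(16,12)=119 f(16,14)=16 f(16,16)=1
t=17: f(17,-1)=4862 f(17,1)=11934 f(17,3)=13260 f(17,5)=9996 f(17,7)=5508 f(17,9)=2244 f(17,11)=663 f(17,13)=135 f(17,15)=17 f(17,17)=1
t=18: f(18,0)=16796 f(18,2)=25194 f(18,4)=23256 f(18,6)=15504 f(18,8)=7752 f(18,10)=2907 f(18,12)=798 f(18,14)=152 f(18,16)=18 f(18,18)=1
t=19: f(19,-1)=16796 f(19,1)=41990 f(19,3)=48450 f(19,5)=38760 f(19,7)=23256 f(19,9)=10659 f(19,11)=3705 f(19,13)=950 f(19,15)=170 f(19,17)=19 f(19,19)=1
t=20: f(20,0)=58786 f(20,2)=90440 f(20,4)=87210 f(20,6)=62016 f(20,8)=33915 f(20,10)=14364 f(20,12)=4655 f(20,14)=1120 f(20,16)=189 f(20,18)=20 f(20,20)=1
t=21: f(21,-1)=58786 f(21,1)=149226 f(21,3)=177650 f(21,5)=149226 f(21,7)=95931 f(21,9)=48279 f(21,11)=19019 f(21,13)=5775 f(21,15)=1309 f(21,17)=209 f(21,19)=21 f(21,21)=1
t=22: f(22,0)=208012 f(22,2)=326876 f(22,4)=326876 f(22,6)=245157 f(22,8)=144210 f(22,10)=67298 f(22,12)=24794 f(22,14)=7084 f(22,16)=1518 f(22,18)=230 f(22,20)=22 f(22,22)=1
t=23: f(23,-1)=208012 f(23,1)=534888 f(23,3)=653752 f(23,5)=572033 f(23,7)=389367 f(23,9)=211508 f(23,11)=92092 f(23,13)=31878 f(23,15)=8602 f(23,17)=1748 f(23,19)=252 f(23,21)=23 f(23,23)=1
t=24: f(24,0)=742900 f(24,2)=1188640 f(24,4)=1225785 f(24,6)=961400 f(24,8)=600875 f(24,10)=303600 f(24,12)=123970 f(24,14)=40480 f(24,16)=10350 f(24,18)=2000 f(24,20)=275 f(24,22)=24 f(24,24)=1
t=25: f(25,-1)=742900 f(25,1)=1931540 f(25,3)=2414425 f(25,5)=2187185 f(25,7)=1562275 f(25,9)=904475 f(25,11)=427570 f(25,13)=164450 f(25,15)=50830 f(25,17)=12350 f(25,19)=2275 f(25,21)=299 f(25,23)=25 f(25,25)=1
t=26: f(26,0)=2674440 f(26,2)=4345965 f(26,4)=4601610 f(26,6)=3749460 f(26,8)=2466750 f(26,10)=1332045 f(26,12)=592020 f(26,14)=215280 f(26,16)=63180 f(26,18)=14625 f(26,20)=2574 f(26,22)=324 f(26,24)=26 f(26,26)=1
Σ_s f(26,s) = 20058300
P = 20058300/67108864 = 5014575/16777216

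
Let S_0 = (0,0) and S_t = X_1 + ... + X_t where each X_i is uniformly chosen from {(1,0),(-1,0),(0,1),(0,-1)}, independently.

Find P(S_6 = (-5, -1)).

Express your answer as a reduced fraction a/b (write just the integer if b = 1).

Let h be the number of horizontal steps (so 6-h are vertical). To end at (-5,-1) need (h-5)/2 right-steps and ((6-h)-1)/2 up-steps.
Sum over h with 5 ≤ h ≤ 5, h ≡ 1 (mod 2), 6-h ≡ 1 (mod 2):
h=5: C(6,5)·C(5,0)·C(1,0) = 6·1·1 = 6
Total favorable: 6
Total paths: 4^6 = 4096
P = 6/4096 = 3/2048

Answer: 3/2048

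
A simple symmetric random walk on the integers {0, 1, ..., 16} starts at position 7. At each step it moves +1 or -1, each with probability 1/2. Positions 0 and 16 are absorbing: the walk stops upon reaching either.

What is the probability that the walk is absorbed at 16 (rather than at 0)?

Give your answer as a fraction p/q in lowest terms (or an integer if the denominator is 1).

Answer: 7/16

Derivation:
Symmetric walk (p = 1/2): the harmonic-function argument gives P(hit 16 before 0 | start at 7) = a/N.
P = 7/16 = 7/16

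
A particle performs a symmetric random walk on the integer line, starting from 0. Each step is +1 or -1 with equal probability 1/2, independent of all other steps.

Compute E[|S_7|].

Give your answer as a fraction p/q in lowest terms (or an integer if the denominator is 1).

Answer: 35/16

Derivation:
S_7 takes values m ≡ 1 (mod 2) with |m| ≤ 7; P(S_7=m) = C(7,(7+m)/2)/2^7.
Total paths: 2^7 = 128
Distribution: P(S=-7)=1/128, P(S=-5)=7/128, P(S=-3)=21/128, P(S=-1)=35/128, P(S=1)=35/128, P(S=3)=21/128, P(S=5)=7/128, P(S=7)=1/128
E[|S_7|] = Σ_m |m|·P(S_7=m) = 280/128 = 35/16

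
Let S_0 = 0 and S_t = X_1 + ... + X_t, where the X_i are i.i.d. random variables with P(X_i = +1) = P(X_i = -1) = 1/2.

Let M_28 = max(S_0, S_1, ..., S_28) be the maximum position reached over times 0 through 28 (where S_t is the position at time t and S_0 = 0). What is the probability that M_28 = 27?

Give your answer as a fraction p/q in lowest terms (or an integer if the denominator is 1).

Let M_28 = max(S_0,...,S_28). Use the reflection principle: for j ≥ 1, #{paths with M_28 ≥ j} = #{S_28 ≥ j} + #{S_28 ≥ j+1}.
By reflection, #{M_28 ≥ 27} = #{S_28 ≥ 27} + #{S_28 ≥ 28} = 1 + 1 = 2.
#{M_28 ≥ 28} = #{S_28 ≥ 28} + #{S_28 ≥ 29} = 1 + 0 = 1.
#{M_28 = 27} = 2 - 1 = 1.
P(M_28 = 27) = 1/268435456 = 1/268435456

Answer: 1/268435456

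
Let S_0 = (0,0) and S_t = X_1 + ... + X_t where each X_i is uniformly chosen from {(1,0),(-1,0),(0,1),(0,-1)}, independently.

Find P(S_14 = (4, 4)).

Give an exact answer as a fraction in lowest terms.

Let h be the number of horizontal steps (so 14-h are vertical). To end at (4,4) need (h+4)/2 right-steps and ((14-h)+4)/2 up-steps.
Sum over h with 4 ≤ h ≤ 10, h ≡ 0 (mod 2), 14-h ≡ 0 (mod 2):
h=4: C(14,4)·C(4,4)·C(10,7) = 1001·1·120 = 120120
h=6: C(14,6)·C(6,5)·C(8,6) = 3003·6·28 = 504504
h=8: C(14,8)·C(8,6)·C(6,5) = 3003·28·6 = 504504
h=10: C(14,10)·C(10,7)·C(4,4) = 1001·120·1 = 120120
Total favorable: 1249248
Total paths: 4^14 = 268435456
P = 1249248/268435456 = 39039/8388608

Answer: 39039/8388608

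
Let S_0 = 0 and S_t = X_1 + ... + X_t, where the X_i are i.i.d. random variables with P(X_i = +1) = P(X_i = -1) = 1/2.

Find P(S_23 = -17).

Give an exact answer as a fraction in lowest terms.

Answer: 1771/8388608

Derivation:
To reach position -17 after 23 steps: need 3 steps of +1 and 20 of -1.
Favorable paths: C(23,3) = 1771
Total paths: 2^23 = 8388608
P = 1771/8388608 = 1771/8388608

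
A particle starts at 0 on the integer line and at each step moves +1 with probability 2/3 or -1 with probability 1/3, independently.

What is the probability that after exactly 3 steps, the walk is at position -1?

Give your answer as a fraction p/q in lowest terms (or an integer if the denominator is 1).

Answer: 2/9

Derivation:
To reach position -1 after 3 steps: need 1 step of +1 and 2 steps of -1.
Number of such sequences: C(3,1) = 3
Each has probability (2/3)^1 · (1/3)^2 = 2/27
P = 3 · 2/27 = 2/9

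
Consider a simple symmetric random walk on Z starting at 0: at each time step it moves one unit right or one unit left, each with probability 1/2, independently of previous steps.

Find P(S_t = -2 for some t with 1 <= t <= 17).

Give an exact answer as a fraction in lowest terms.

Count via complement. Let g(t,s) = #length-t paths at position s with S_1..S_t all ≠ -2.
g(t,s) = g(t-1,s-1) + g(t-1,s+1) for s ≠ -2; g(t,-2) = 0.
t=0: g(0,0)=1
t=1: g(1,-1)=1 g(1,1)=1
t=2: g(2,0)=2 g(2,2)=1
t=3: g(3,-1)=2 g(3,1)=3 g(3,3)=1
t=4: g(4,0)=5 g(4,2)=4 g(4,4)=1
t=5: g(5,-1)=5 g(5,1)=9 g(5,3)=5 g(5,5)=1
t=6: g(6,0)=14 g(6,2)=14 g(6,4)=6 g(6,6)=1
t=7: g(7,-1)=14 g(7,1)=28 g(7,3)=20 g(7,5)=7 g(7,7)=1
t=8: g(8,0)=42 g(8,2)=48 g(8,4)=27 g(8,6)=8 g(8,8)=1
t=9: g(9,-1)=42 g(9,1)=90 g(9,3)=75 g(9,5)=35 g(9,7)=9 g(9,9)=1
t=10: g(10,0)=132 g(10,2)=165 g(10,4)=110 g(10,6)=44 g(10,8)=10 g(10,10)=1
t=11: g(11,-1)=132 g(11,1)=297 g(11,3)=275 g(11,5)=154 g(11,7)=54 g(11,9)=11 g(11,11)=1
t=12: g(12,0)=429 g(12,2)=572 g(12,4)=429 g(12,6)=208 g(12,8)=65 g(12,10)=12 g(12,12)=1
t=13: g(13,-1)=429 g(13,1)=1001 g(13,3)=1001 g(13,5)=637 g(13,7)=273 g(13,9)=77 g(13,11)=13 g(13,13)=1
t=14: g(14,0)=1430 g(14,2)=2002 g(14,4)=1638 g(14,6)=910 g(14,8)=350 g(14,10)=90 g(14,12)=14 g(14,14)=1
t=15: g(15,-1)=1430 g(15,1)=3432 g(15,3)=3640 g(15,5)=2548 g(15,7)=1260 g(15,9)=440 g(15,11)=104 g(15,13)=15 g(15,15)=1
t=16: g(16,0)=4862 g(16,2)=7072 g(16,4)=6188 g(16,6)=3808 g(16,8)=1700 g(16,10)=544 g(16,12)=119 g(16,14)=16 g(16,16)=1
t=17: g(17,-1)=4862 g(17,1)=11934 g(17,3)=13260 g(17,5)=9996 g(17,7)=5508 g(17,9)=2244 g(17,11)=663 g(17,13)=135 g(17,15)=17 g(17,17)=1
Paths never hitting -2: Σ_s g(17,s) = 48620
Paths hitting -2: 2^17 - 48620 = 82452
P = 82452/131072 = 20613/32768

Answer: 20613/32768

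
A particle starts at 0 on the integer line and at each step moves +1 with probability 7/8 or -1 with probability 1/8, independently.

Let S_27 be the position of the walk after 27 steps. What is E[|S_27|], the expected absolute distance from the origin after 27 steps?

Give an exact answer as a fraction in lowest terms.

Answer: 765023458122039582332649/37778931862957161709568

Derivation:
S_27 takes values m ≡ 1 (mod 2) with |m| ≤ 27; P(S_27=m) = C(27,(27+m)/2) · (7/8)^((27+m)/2) · (1/8)^((27-m)/2).
Distribution: P(S=-27)=1/2417851639229258349412352, P(S=-25)=189/2417851639229258349412352, P(S=-23)=17199/2417851639229258349412352, P(S=-21)=1003275/2417851639229258349412352, P(S=-19)=21068775/1208925819614629174706176, P(S=-17)=678414555/1208925819614629174706176, P(S=-15)=17412640245/1208925819614629174706176, P(S=-13)=365665445145/1208925819614629174706176, P(S=-11)=12798290580075/2417851639229258349412352, P(S=-9)=189130294127775/2417851639229258349412352, P(S=-7)=2383041706009965/2417851639229258349412352, P(S=-5)=25780178455925985/2417851639229258349412352, P(S=-3)=60153749730493965/604462909807314587353088, P(S=-1)=485857209361682025/604462909807314587353088, P(S=1)=3401000465531774175/604462909807314587353088, P(S=3)=20632736157559429995/604462909807314587353088, P(S=5)=433287459308748029895/2417851639229258349412352, P(S=7)=1962537315692564605995/2417851639229258349412352, P(S=9)=7632089561026640134425/2417851639229258349412352, P(S=11)=25306402228667280445725/2417851639229258349412352, P(S=13)=35428963120134192624015/1208925819614629174706176, P(S=15)=82667580613646449456035/1208925819614629174706176, P(S=17)=157819926626052312597885/1208925819614629174706176, P(S=19)=240160757909210040909825/1208925819614629174706176, P(S=21)=560375101788156762122925/2417851639229258349412352, P(S=23)=470715085502051680183257/2417851639229258349412352, P(S=25)=253461969116489366252523/2417851639229258349412352, P(S=27)=65712362363534280139543/2417851639229258349412352
E[|S_27|] = Σ_m |m|·P(S_27=m) = 765023458122039582332649/37778931862957161709568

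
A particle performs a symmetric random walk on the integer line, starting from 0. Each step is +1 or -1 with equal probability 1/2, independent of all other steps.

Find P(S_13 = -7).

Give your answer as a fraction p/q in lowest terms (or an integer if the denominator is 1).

To reach position -7 after 13 steps: need 3 steps of +1 and 10 of -1.
Favorable paths: C(13,3) = 286
Total paths: 2^13 = 8192
P = 286/8192 = 143/4096

Answer: 143/4096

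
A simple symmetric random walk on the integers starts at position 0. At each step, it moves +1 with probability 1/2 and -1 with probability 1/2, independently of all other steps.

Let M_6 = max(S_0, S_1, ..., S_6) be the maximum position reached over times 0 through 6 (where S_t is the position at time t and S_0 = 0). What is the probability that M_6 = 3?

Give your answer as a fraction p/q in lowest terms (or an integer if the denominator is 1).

Let M_6 = max(S_0,...,S_6). Use the reflection principle: for j ≥ 1, #{paths with M_6 ≥ j} = #{S_6 ≥ j} + #{S_6 ≥ j+1}.
By reflection, #{M_6 ≥ 3} = #{S_6 ≥ 3} + #{S_6 ≥ 4} = 7 + 7 = 14.
#{M_6 ≥ 4} = #{S_6 ≥ 4} + #{S_6 ≥ 5} = 7 + 1 = 8.
#{M_6 = 3} = 14 - 8 = 6.
P(M_6 = 3) = 6/64 = 3/32

Answer: 3/32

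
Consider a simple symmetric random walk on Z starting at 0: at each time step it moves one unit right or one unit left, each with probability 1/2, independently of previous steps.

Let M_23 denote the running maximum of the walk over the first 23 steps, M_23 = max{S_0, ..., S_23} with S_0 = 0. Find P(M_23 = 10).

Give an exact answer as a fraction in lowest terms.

Answer: 100947/8388608

Derivation:
Let M_23 = max(S_0,...,S_23). Use the reflection principle: for j ≥ 1, #{paths with M_23 ≥ j} = #{S_23 ≥ j} + #{S_23 ≥ j+1}.
By reflection, #{M_23 ≥ 10} = #{S_23 ≥ 10} + #{S_23 ≥ 11} = 145499 + 145499 = 290998.
#{M_23 ≥ 11} = #{S_23 ≥ 11} + #{S_23 ≥ 12} = 145499 + 44552 = 190051.
#{M_23 = 10} = 290998 - 190051 = 100947.
P(M_23 = 10) = 100947/8388608 = 100947/8388608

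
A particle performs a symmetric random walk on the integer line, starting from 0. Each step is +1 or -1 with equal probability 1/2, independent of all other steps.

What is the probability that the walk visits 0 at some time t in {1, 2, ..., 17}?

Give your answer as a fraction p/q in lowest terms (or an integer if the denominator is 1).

Answer: 26333/32768

Derivation:
Count via complement. Let g(t,s) = #length-t paths at position s with S_1..S_t all ≠ 0.
g(t,s) = g(t-1,s-1) + g(t-1,s+1) for s ≠ 0; g(t,0) = 0.
t=0: g(0,0)=1
t=1: g(1,-1)=1 g(1,1)=1
t=2: g(2,-2)=1 g(2,2)=1
t=3: g(3,-3)=1 g(3,-1)=1 g(3,1)=1 g(3,3)=1
t=4: g(4,-4)=1 g(4,-2)=2 g(4,2)=2 g(4,4)=1
t=5: g(5,-5)=1 g(5,-3)=3 g(5,-1)=2 g(5,1)=2 g(5,3)=3 g(5,5)=1
t=6: g(6,-6)=1 g(6,-4)=4 g(6,-2)=5 g(6,2)=5 g(6,4)=4 g(6,6)=1
t=7: g(7,-7)=1 g(7,-5)=5 g(7,-3)=9 g(7,-1)=5 g(7,1)=5 g(7,3)=9 g(7,5)=5 g(7,7)=1
t=8: g(8,-8)=1 g(8,-6)=6 g(8,-4)=14 g(8,-2)=14 g(8,2)=14 g(8,4)=14 g(8,6)=6 g(8,8)=1
t=9: g(9,-9)=1 g(9,-7)=7 g(9,-5)=20 g(9,-3)=28 g(9,-1)=14 g(9,1)=14 g(9,3)=28 g(9,5)=20 g(9,7)=7 g(9,9)=1
t=10: g(10,-10)=1 g(10,-8)=8 g(10,-6)=27 g(10,-4)=48 g(10,-2)=42 g(10,2)=42 g(10,4)=48 g(10,6)=27 g(10,8)=8 g(10,10)=1
t=11: g(11,-11)=1 g(11,-9)=9 g(11,-7)=35 g(11,-5)=75 g(11,-3)=90 g(11,-1)=42 g(11,1)=42 g(11,3)=90 g(11,5)=75 g(11,7)=35 g(11,9)=9 g(11,11)=1
t=12: g(12,-12)=1 g(12,-10)=10 g(12,-8)=44 g(12,-6)=110 g(12,-4)=165 g(12,-2)=132 g(12,2)=132 g(12,4)=165 g(12,6)=110 g(12,8)=44 g(12,10)=10 g(12,12)=1
t=13: g(13,-13)=1 g(13,-11)=11 g(13,-9)=54 g(13,-7)=154 g(13,-5)=275 g(13,-3)=297 g(13,-1)=132 g(13,1)=132 g(13,3)=297 g(13,5)=275 g(13,7)=154 g(13,9)=54 g(13,11)=11 g(13,13)=1
t=14: g(14,-14)=1 g(14,-12)=12 g(14,-10)=65 g(14,-8)=208 g(14,-6)=429 g(14,-4)=572 g(14,-2)=429 g(14,2)=429 g(14,4)=572 g(14,6)=429 g(14,8)=208 g(14,10)=65 g(14,12)=12 g(14,14)=1
t=15: g(15,-15)=1 g(15,-13)=13 g(15,-11)=77 g(15,-9)=273 g(15,-7)=637 g(15,-5)=1001 g(15,-3)=1001 g(15,-1)=429 g(15,1)=429 g(15,3)=1001 g(15,5)=1001 g(15,7)=637 g(15,9)=273 g(15,11)=77 g(15,13)=13 g(15,15)=1
t=16: g(16,-16)=1 g(16,-14)=14 g(16,-12)=90 g(16,-10)=350 g(16,-8)=910 g(16,-6)=1638 g(16,-4)=2002 g(16,-2)=1430 g(16,2)=1430 g(16,4)=2002 g(16,6)=1638 g(16,8)=910 g(16,10)=350 g(16,12)=90 g(16,14)=14 g(16,16)=1
t=17: g(17,-17)=1 g(17,-15)=15 g(17,-13)=104 g(17,-11)=440 g(17,-9)=1260 g(17,-7)=2548 g(17,-5)=3640 g(17,-3)=3432 g(17,-1)=1430 g(17,1)=1430 g(17,3)=3432 g(17,5)=3640 g(17,7)=2548 g(17,9)=1260 g(17,11)=440 g(17,13)=104 g(17,15)=15 g(17,17)=1
Paths never hitting 0: Σ_s g(17,s) = 25740
Paths hitting 0: 2^17 - 25740 = 105332
P = 105332/131072 = 26333/32768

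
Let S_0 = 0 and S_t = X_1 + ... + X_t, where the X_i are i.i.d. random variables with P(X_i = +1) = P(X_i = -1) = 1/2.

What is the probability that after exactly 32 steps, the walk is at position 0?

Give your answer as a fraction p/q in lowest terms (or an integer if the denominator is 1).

Answer: 300540195/2147483648

Derivation:
To return to 0 after 32 steps: need exactly 16 steps of +1 and 16 of -1.
Favorable paths: C(32,16) = 601080390
Total paths: 2^32 = 4294967296
P = 601080390/4294967296 = 300540195/2147483648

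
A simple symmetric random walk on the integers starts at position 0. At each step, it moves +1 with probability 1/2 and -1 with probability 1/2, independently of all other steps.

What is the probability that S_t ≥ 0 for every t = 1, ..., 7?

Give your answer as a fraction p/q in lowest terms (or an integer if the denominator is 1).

Let f(t,s) = #length-t paths at position s with S_1..S_t all ≥ 0.
f(t,s) = f(t-1,s-1) + f(t-1,s+1) for s ≥ 0; f(t,s) = 0 for s < 0.
t=0: f(0,0)=1
t=1: f(1,1)=1
t=2: f(2,0)=1 f(2,2)=1
t=3: f(3,1)=2 f(3,3)=1
t=4: f(4,0)=2 f(4,2)=3 f(4,4)=1
t=5: f(5,1)=5 f(5,3)=4 f(5,5)=1
t=6: f(6,0)=5 f(6,2)=9 f(6,4)=5 f(6,6)=1
t=7: f(7,1)=14 f(7,3)=14 f(7,5)=6 f(7,7)=1
Σ_s f(7,s) = 35
P = 35/128 = 35/128

Answer: 35/128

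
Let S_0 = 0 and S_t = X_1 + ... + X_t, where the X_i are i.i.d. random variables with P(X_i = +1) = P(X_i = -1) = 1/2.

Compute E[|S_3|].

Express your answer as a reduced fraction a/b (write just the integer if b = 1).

Answer: 3/2

Derivation:
S_3 takes values m ≡ 1 (mod 2) with |m| ≤ 3; P(S_3=m) = C(3,(3+m)/2)/2^3.
Total paths: 2^3 = 8
Distribution: P(S=-3)=1/8, P(S=-1)=3/8, P(S=1)=3/8, P(S=3)=1/8
E[|S_3|] = Σ_m |m|·P(S_3=m) = 12/8 = 3/2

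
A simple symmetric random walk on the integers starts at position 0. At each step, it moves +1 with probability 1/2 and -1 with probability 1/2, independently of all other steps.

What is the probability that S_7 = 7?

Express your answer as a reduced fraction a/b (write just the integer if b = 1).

To reach position 7 after 7 steps: need 7 steps of +1 and 0 of -1.
Favorable paths: C(7,7) = 1
Total paths: 2^7 = 128
P = 1/128 = 1/128

Answer: 1/128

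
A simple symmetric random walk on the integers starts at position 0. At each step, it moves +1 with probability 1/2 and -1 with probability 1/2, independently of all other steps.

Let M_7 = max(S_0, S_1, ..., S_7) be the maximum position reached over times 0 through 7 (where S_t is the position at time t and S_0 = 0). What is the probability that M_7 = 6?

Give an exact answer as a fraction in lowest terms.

Answer: 1/128

Derivation:
Let M_7 = max(S_0,...,S_7). Use the reflection principle: for j ≥ 1, #{paths with M_7 ≥ j} = #{S_7 ≥ j} + #{S_7 ≥ j+1}.
By reflection, #{M_7 ≥ 6} = #{S_7 ≥ 6} + #{S_7 ≥ 7} = 1 + 1 = 2.
#{M_7 ≥ 7} = #{S_7 ≥ 7} + #{S_7 ≥ 8} = 1 + 0 = 1.
#{M_7 = 6} = 2 - 1 = 1.
P(M_7 = 6) = 1/128 = 1/128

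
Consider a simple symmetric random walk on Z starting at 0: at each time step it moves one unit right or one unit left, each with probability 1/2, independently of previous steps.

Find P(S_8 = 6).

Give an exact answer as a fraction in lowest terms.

Answer: 1/32

Derivation:
To reach position 6 after 8 steps: need 7 steps of +1 and 1 of -1.
Favorable paths: C(8,7) = 8
Total paths: 2^8 = 256
P = 8/256 = 1/32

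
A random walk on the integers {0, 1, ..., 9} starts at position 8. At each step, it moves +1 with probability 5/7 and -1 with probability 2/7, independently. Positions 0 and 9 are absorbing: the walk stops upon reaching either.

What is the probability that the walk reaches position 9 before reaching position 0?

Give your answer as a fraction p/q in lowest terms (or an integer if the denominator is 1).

Answer: 650615/650871

Derivation:
Biased walk: p = 5/7, q = 2/7, r = q/p = 2/5
Gambler's ruin: P(hit 9 before 0 | start at 8) = (1 - r^a)/(1 - r^N)
r^8 = 256/390625; r^9 = 512/1953125
P = (1 - 256/390625) / (1 - 512/1953125) = 390369/390625 / 1952613/1953125 = 650615/650871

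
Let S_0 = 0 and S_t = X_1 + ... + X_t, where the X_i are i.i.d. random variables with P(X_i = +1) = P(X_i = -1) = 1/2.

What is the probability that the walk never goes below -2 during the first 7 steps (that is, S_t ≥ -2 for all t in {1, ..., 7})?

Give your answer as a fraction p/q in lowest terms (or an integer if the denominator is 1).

Let f(t,s) = #length-t paths at position s with S_1..S_t all ≥ -2.
f(t,s) = f(t-1,s-1) + f(t-1,s+1) for s ≥ -2; f(t,s) = 0 for s < -2.
t=0: f(0,0)=1
t=1: f(1,-1)=1 f(1,1)=1
t=2: f(2,-2)=1 f(2,0)=2 f(2,2)=1
t=3: f(3,-1)=3 f(3,1)=3 f(3,3)=1
t=4: f(4,-2)=3 f(4,0)=6 f(4,2)=4 f(4,4)=1
t=5: f(5,-1)=9 f(5,1)=10 f(5,3)=5 f(5,5)=1
t=6: f(6,-2)=9 f(6,0)=19 f(6,2)=15 f(6,4)=6 f(6,6)=1
t=7: f(7,-1)=28 f(7,1)=34 f(7,3)=21 f(7,5)=7 f(7,7)=1
Σ_s f(7,s) = 91
P = 91/128 = 91/128

Answer: 91/128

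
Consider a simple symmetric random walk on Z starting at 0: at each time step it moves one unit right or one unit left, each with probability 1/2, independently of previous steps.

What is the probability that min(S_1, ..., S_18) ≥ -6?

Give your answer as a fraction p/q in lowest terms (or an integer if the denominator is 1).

Let f(t,s) = #length-t paths at position s with S_1..S_t all ≥ -6.
f(t,s) = f(t-1,s-1) + f(t-1,s+1) for s ≥ -6; f(t,s) = 0 for s < -6.
t=0: f(0,0)=1
t=1: f(1,-1)=1 f(1,1)=1
t=2: f(2,-2)=1 f(2,0)=2 f(2,2)=1
t=3: f(3,-3)=1 f(3,-1)=3 f(3,1)=3 f(3,3)=1
t=4: f(4,-4)=1 f(4,-2)=4 f(4,0)=6 f(4,2)=4 f(4,4)=1
t=5: f(5,-5)=1 f(5,-3)=5 f(5,-1)=10 f(5,1)=10 f(5,3)=5 f(5,5)=1
t=6: f(6,-6)=1 f(6,-4)=6 f(6,-2)=15 f(6,0)=20 f(6,2)=15 f(6,4)=6 f(6,6)=1
t=7: f(7,-5)=7 f(7,-3)=21 f(7,-1)=35 f(7,1)=35 f(7,3)=21 f(7,5)=7 f(7,7)=1
t=8: f(8,-6)=7 f(8,-4)=28 f(8,-2)=56 f(8,0)=70 f(8,2)=56 f(8,4)=28 f(8,6)=8 f(8,8)=1
t=9: f(9,-5)=35 f(9,-3)=84 f(9,-1)=126 f(9,1)=126 f(9,3)=84 f(9,5)=36 f(9,7)=9 f(9,9)=1
t=10: f(10,-6)=35 f(10,-4)=119 f(10,-2)=210 f(10,0)=252 f(10,2)=210 f(10,4)=120 f(10,6)=45 f(10,8)=10 f(10,10)=1
t=11: f(11,-5)=154 f(11,-3)=329 f(11,-1)=462 f(11,1)=462 f(11,3)=330 f(11,5)=165 f(11,7)=55 f(11,9)=11 f(11,11)=1
t=12: f(12,-6)=154 f(12,-4)=483 f(12,-2)=791 f(12,0)=924 f(12,2)=792 f(12,4)=495 f(12,6)=220 f(12,8)=66 f(12,10)=12 f(12,12)=1
t=13: f(13,-5)=637 f(13,-3)=1274 f(13,-1)=1715 f(13,1)=1716 f(13,3)=1287 f(13,5)=715 f(13,7)=286 f(13,9)=78 f(13,11)=13 f(13,13)=1
t=14: f(14,-6)=637 f(14,-4)=1911 f(14,-2)=2989 f(14,0)=3431 f(14,2)=3003 f(14,4)=2002 f(14,6)=1001 f(14,8)=364 f(14,10)=91 f(14,12)=14 f(14,14)=1
t=15: f(15,-5)=2548 f(15,-3)=4900 f(15,-1)=6420 f(15,1)=6434 f(15,3)=5005 f(15,5)=3003 f(15,7)=1365 f(15,9)=455 f(15,11)=105 f(15,13)=15 f(15,15)=1
t=16: f(16,-6)=2548 f(16,-4)=7448 f(16,-2)=11320 f(16,0)=12854 f(16,2)=11439 f(16,4)=8008 f(16,6)=4368 f(16,8)=1820 f(16,10)=560 f(16,12)=120 f(16,14)=16 f(16,16)=1
t=17: f(17,-5)=9996 f(17,-3)=18768 f(17,-1)=24174 f(17,1)=24293 f(17,3)=19447 f(17,5)=12376 f(17,7)=6188 f(17,9)=2380 f(17,11)=680 f(17,13)=136 f(17,15)=17 f(17,17)=1
t=18: f(18,-6)=9996 f(18,-4)=28764 f(18,-2)=42942 f(18,0)=48467 f(18,2)=43740 f(18,4)=31823 f(18,6)=18564 f(18,8)=8568 f(18,10)=3060 f(18,12)=816 f(18,14)=153 f(18,16)=18 f(18,18)=1
Σ_s f(18,s) = 236912
P = 236912/262144 = 14807/16384

Answer: 14807/16384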